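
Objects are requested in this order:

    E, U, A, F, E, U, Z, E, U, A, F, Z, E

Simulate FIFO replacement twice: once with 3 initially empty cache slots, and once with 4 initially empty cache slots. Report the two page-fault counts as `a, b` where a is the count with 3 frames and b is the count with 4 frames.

10, 11

3 frames: F F F F F F F . . F F . F → 10 faults.
4 frames: F F F F . . F F F F F F F → 11 faults.
11 > 10: adding a frame increased faults — Belady's anomaly.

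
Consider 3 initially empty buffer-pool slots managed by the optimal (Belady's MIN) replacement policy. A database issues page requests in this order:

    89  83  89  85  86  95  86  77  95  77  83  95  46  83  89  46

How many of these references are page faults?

8

89 -> fault, frames (89)
83 -> fault, frames (89 83)
89 -> hit
85 -> fault, frames (89 83 85)
86 -> fault, evict 85, frames (89 83 86)
95 -> fault, evict 89, frames (83 86 95)
86 -> hit
77 -> fault, evict 86, frames (83 95 77)
95 -> hit
77 -> hit
83 -> hit
95 -> hit
46 -> fault, evict 77, frames (83 95 46)
83 -> hit
89 -> fault, evict 95, frames (83 46 89)
46 -> hit
Page faults: 8.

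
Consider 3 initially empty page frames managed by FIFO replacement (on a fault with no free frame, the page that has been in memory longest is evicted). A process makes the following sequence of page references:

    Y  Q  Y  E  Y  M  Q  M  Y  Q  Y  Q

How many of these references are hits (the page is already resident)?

6

Y -> miss, frames [Y]
Q -> miss, frames [Y, Q]
Y -> hit
E -> miss, frames [Y, Q, E]
Y -> hit
M -> miss, evict Y, frames [Q, E, M]
Q -> hit
M -> hit
Y -> miss, evict Q, frames [E, M, Y]
Q -> miss, evict E, frames [M, Y, Q]
Y -> hit
Q -> hit
Hits: 6.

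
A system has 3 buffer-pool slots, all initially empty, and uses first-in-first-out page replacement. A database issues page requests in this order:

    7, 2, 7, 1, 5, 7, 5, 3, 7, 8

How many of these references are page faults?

7 → fault, frames {7}
2 → fault, frames {7,2}
7 → hit
1 → fault, frames {7,2,1}
5 → fault, evict 7, frames {2,1,5}
7 → fault, evict 2, frames {1,5,7}
5 → hit
3 → fault, evict 1, frames {5,7,3}
7 → hit
8 → fault, evict 5, frames {7,3,8}
Page faults: 7.

7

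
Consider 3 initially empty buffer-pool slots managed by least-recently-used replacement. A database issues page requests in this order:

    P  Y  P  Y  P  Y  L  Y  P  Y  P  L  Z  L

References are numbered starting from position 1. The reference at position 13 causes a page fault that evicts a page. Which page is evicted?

Y

pos 1: P: fault, frames (P)
pos 2: Y: fault, frames (P Y)
pos 3: P: hit
pos 4: Y: hit
pos 5: P: hit
pos 6: Y: hit
pos 7: L: fault, frames (P Y L)
pos 8: Y: hit
pos 9: P: hit
pos 10: Y: hit
pos 11: P: hit
pos 12: L: hit
pos 13: Z: fault, evict Y, frames (P L Z)
At position 13, page Y is evicted.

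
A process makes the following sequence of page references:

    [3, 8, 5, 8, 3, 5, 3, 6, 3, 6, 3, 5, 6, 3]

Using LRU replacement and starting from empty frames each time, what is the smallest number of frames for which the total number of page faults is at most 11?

f=1: 14 faults
f=2: 9 faults
f=3: 4 faults
f=4: 4 faults
Smallest f with faults ≤ 11 is 2.

2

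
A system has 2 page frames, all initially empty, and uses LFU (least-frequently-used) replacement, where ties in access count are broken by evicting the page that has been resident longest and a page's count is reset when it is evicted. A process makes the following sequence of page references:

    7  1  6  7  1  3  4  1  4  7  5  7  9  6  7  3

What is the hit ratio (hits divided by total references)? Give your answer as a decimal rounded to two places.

0.06

7 -> miss, frames {7}
1 -> miss, frames {7,1}
6 -> miss, evict 7, frames {1,6}
7 -> miss, evict 1, frames {6,7}
1 -> miss, evict 6, frames {7,1}
3 -> miss, evict 7, frames {1,3}
4 -> miss, evict 1, frames {3,4}
1 -> miss, evict 3, frames {4,1}
4 -> hit
7 -> miss, evict 1, frames {4,7}
5 -> miss, evict 7, frames {4,5}
7 -> miss, evict 5, frames {4,7}
9 -> miss, evict 7, frames {4,9}
6 -> miss, evict 9, frames {4,6}
7 -> miss, evict 6, frames {4,7}
3 -> miss, evict 7, frames {4,3}
Hits: 1 of 16 references → 1/16 = 0.0625.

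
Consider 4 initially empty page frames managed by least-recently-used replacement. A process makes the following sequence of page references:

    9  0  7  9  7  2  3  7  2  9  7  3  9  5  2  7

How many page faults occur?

8

9 → miss, frames {9}
0 → miss, frames {9,0}
7 → miss, frames {9,0,7}
9 → hit
7 → hit
2 → miss, frames {0,9,7,2}
3 → miss, evict 0, frames {9,7,2,3}
7 → hit
2 → hit
9 → hit
7 → hit
3 → hit
9 → hit
5 → miss, evict 2, frames {7,3,9,5}
2 → miss, evict 7, frames {3,9,5,2}
7 → miss, evict 3, frames {9,5,2,7}
Page faults: 8.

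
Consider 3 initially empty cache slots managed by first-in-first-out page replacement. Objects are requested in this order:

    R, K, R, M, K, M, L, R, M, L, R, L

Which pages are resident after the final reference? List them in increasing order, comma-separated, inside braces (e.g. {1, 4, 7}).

R: fault, frames (R)
K: fault, frames (R K)
R: hit
M: fault, frames (R K M)
K: hit
M: hit
L: fault, evict R, frames (K M L)
R: fault, evict K, frames (M L R)
M: hit
L: hit
R: hit
L: hit

{L, M, R}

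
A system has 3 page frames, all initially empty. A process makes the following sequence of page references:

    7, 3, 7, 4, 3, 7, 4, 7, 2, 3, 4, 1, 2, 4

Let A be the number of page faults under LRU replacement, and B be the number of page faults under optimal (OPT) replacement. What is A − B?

3

Under LRU: F F . F . . . . F F F F F . → 8 faults.
Under OPT: F F . F . . . . F . . F . . → 5 faults.
A − B = 8 − 5 = 3.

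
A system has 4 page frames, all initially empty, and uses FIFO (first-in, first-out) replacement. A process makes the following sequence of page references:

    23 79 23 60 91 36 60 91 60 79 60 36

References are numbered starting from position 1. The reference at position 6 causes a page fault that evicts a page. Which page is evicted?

pos 1: 23 → miss, frames (23)
pos 2: 79 → miss, frames (23 79)
pos 3: 23 → hit
pos 4: 60 → miss, frames (23 79 60)
pos 5: 91 → miss, frames (23 79 60 91)
pos 6: 36 → miss, evict 23, frames (79 60 91 36)
At position 6, page 23 is evicted.

23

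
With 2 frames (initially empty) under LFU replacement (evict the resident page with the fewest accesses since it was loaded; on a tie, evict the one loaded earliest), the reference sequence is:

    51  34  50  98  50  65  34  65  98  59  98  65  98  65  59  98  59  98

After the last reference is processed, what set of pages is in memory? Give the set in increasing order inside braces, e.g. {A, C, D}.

51: miss, frames {51}
34: miss, frames {51,34}
50: miss, evict 51, frames {34,50}
98: miss, evict 34, frames {50,98}
50: hit
65: miss, evict 98, frames {50,65}
34: miss, evict 65, frames {50,34}
65: miss, evict 34, frames {50,65}
98: miss, evict 65, frames {50,98}
59: miss, evict 98, frames {50,59}
98: miss, evict 59, frames {50,98}
65: miss, evict 98, frames {50,65}
98: miss, evict 65, frames {50,98}
65: miss, evict 98, frames {50,65}
59: miss, evict 65, frames {50,59}
98: miss, evict 59, frames {50,98}
59: miss, evict 98, frames {50,59}
98: miss, evict 59, frames {50,98}

{50, 98}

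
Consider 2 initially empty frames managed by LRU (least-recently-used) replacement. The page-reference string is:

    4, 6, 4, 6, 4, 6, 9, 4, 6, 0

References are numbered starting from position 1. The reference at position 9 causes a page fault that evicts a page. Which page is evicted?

9

pos 1: 4 -> miss, frames {4}
pos 2: 6 -> miss, frames {4,6}
pos 3: 4 -> hit
pos 4: 6 -> hit
pos 5: 4 -> hit
pos 6: 6 -> hit
pos 7: 9 -> miss, evict 4, frames {6,9}
pos 8: 4 -> miss, evict 6, frames {9,4}
pos 9: 6 -> miss, evict 9, frames {4,6}
At position 9, page 9 is evicted.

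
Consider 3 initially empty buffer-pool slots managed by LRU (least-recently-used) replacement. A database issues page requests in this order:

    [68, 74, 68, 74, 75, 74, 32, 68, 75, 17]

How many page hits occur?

3

68 → miss, frames {68}
74 → miss, frames {68,74}
68 → hit
74 → hit
75 → miss, frames {68,74,75}
74 → hit
32 → miss, evict 68, frames {75,74,32}
68 → miss, evict 75, frames {74,32,68}
75 → miss, evict 74, frames {32,68,75}
17 → miss, evict 32, frames {68,75,17}
Hits: 3.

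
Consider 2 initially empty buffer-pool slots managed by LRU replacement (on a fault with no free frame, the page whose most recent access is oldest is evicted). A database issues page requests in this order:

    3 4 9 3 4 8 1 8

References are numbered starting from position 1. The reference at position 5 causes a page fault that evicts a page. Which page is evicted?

pos 1: 3 -> fault, frames {3}
pos 2: 4 -> fault, frames {3,4}
pos 3: 9 -> fault, evict 3, frames {4,9}
pos 4: 3 -> fault, evict 4, frames {9,3}
pos 5: 4 -> fault, evict 9, frames {3,4}
At position 5, page 9 is evicted.

9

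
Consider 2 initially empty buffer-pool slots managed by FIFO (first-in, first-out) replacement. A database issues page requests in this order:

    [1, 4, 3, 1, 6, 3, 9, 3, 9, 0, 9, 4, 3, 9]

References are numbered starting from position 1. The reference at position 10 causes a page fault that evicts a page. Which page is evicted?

3

pos 1: 1 → miss, frames {1}
pos 2: 4 → miss, frames {1,4}
pos 3: 3 → miss, evict 1, frames {4,3}
pos 4: 1 → miss, evict 4, frames {3,1}
pos 5: 6 → miss, evict 3, frames {1,6}
pos 6: 3 → miss, evict 1, frames {6,3}
pos 7: 9 → miss, evict 6, frames {3,9}
pos 8: 3 → hit
pos 9: 9 → hit
pos 10: 0 → miss, evict 3, frames {9,0}
At position 10, page 3 is evicted.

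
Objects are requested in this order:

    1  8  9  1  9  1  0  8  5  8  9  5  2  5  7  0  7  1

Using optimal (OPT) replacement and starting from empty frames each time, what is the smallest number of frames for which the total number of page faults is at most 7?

5

f=1: 18 faults
f=2: 11 faults
f=3: 9 faults
f=4: 8 faults
f=5: 7 faults
f=6: 7 faults
f=7: 7 faults
Smallest f with faults ≤ 7 is 5.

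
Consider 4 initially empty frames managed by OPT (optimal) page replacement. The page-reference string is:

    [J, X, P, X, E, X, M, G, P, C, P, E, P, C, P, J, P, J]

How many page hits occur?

J -> fault, frames (J)
X -> fault, frames (J X)
P -> fault, frames (J X P)
X -> hit
E -> fault, frames (J X P E)
X -> hit
M -> fault, evict X, frames (J P E M)
G -> fault, evict M, frames (J P E G)
P -> hit
C -> fault, evict G, frames (J P E C)
P -> hit
E -> hit
P -> hit
C -> hit
P -> hit
J -> hit
P -> hit
J -> hit
Hits: 11.

11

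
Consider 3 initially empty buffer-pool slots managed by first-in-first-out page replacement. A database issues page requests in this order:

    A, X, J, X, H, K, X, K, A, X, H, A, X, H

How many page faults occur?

A -> fault, frames [A]
X -> fault, frames [A, X]
J -> fault, frames [A, X, J]
X -> hit
H -> fault, evict A, frames [X, J, H]
K -> fault, evict X, frames [J, H, K]
X -> fault, evict J, frames [H, K, X]
K -> hit
A -> fault, evict H, frames [K, X, A]
X -> hit
H -> fault, evict K, frames [X, A, H]
A -> hit
X -> hit
H -> hit
Page faults: 8.

8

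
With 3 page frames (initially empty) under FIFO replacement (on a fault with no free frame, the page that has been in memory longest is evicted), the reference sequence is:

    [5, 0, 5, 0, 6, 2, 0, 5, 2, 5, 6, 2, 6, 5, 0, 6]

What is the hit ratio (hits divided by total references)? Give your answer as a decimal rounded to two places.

5 -> fault, frames (5)
0 -> fault, frames (5 0)
5 -> hit
0 -> hit
6 -> fault, frames (5 0 6)
2 -> fault, evict 5, frames (0 6 2)
0 -> hit
5 -> fault, evict 0, frames (6 2 5)
2 -> hit
5 -> hit
6 -> hit
2 -> hit
6 -> hit
5 -> hit
0 -> fault, evict 6, frames (2 5 0)
6 -> fault, evict 2, frames (5 0 6)
Hits: 9 of 16 references → 9/16 = 0.5625.

0.56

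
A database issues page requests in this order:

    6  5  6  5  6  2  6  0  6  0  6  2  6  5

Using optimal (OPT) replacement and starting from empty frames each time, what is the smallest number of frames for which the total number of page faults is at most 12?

2

f=1: 14 faults
f=2: 6 faults
f=3: 5 faults
f=4: 4 faults
Smallest f with faults ≤ 12 is 2.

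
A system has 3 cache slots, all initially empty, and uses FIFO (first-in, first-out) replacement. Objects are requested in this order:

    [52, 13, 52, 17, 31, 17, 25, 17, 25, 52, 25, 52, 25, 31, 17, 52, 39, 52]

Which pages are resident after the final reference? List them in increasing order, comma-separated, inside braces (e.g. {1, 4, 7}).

{17, 39, 52}

52 -> fault, frames [52]
13 -> fault, frames [52, 13]
52 -> hit
17 -> fault, frames [52, 13, 17]
31 -> fault, evict 52, frames [13, 17, 31]
17 -> hit
25 -> fault, evict 13, frames [17, 31, 25]
17 -> hit
25 -> hit
52 -> fault, evict 17, frames [31, 25, 52]
25 -> hit
52 -> hit
25 -> hit
31 -> hit
17 -> fault, evict 31, frames [25, 52, 17]
52 -> hit
39 -> fault, evict 25, frames [52, 17, 39]
52 -> hit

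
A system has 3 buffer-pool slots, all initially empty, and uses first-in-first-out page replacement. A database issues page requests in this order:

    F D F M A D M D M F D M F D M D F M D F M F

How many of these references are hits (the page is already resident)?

F: fault, frames (F)
D: fault, frames (F D)
F: hit
M: fault, frames (F D M)
A: fault, evict F, frames (D M A)
D: hit
M: hit
D: hit
M: hit
F: fault, evict D, frames (M A F)
D: fault, evict M, frames (A F D)
M: fault, evict A, frames (F D M)
F: hit
D: hit
M: hit
D: hit
F: hit
M: hit
D: hit
F: hit
M: hit
F: hit
Hits: 15.

15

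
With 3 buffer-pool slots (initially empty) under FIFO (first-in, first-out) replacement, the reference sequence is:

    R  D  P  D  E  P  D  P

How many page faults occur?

R → miss, frames (R)
D → miss, frames (R D)
P → miss, frames (R D P)
D → hit
E → miss, evict R, frames (D P E)
P → hit
D → hit
P → hit
Page faults: 4.

4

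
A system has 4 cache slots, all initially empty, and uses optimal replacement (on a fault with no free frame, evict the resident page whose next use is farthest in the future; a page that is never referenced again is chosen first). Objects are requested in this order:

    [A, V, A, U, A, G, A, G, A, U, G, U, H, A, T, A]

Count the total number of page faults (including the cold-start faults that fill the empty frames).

6

A → fault, frames (A)
V → fault, frames (A V)
A → hit
U → fault, frames (A V U)
A → hit
G → fault, frames (A V U G)
A → hit
G → hit
A → hit
U → hit
G → hit
U → hit
H → fault, evict G, frames (A V U H)
A → hit
T → fault, evict H, frames (A V U T)
A → hit
Page faults: 6.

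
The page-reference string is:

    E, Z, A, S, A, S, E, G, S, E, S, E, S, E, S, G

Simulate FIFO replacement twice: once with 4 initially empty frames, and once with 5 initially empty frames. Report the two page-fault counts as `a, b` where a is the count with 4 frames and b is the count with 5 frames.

6, 5

4 frames: F F F F . . . F . F . . . . . . → 6 faults.
5 frames: F F F F . . . F . . . . . . . . → 5 faults.
5 < 6: adding a frame reduced faults, as is typical.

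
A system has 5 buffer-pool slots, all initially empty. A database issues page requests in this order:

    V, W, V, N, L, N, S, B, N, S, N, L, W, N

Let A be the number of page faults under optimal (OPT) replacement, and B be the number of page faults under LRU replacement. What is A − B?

-1

Under OPT: F F . F F . F F . . . . . . → 6 faults.
Under LRU: F F . F F . F F . . . . F . → 7 faults.
A − B = 6 − 7 = -1.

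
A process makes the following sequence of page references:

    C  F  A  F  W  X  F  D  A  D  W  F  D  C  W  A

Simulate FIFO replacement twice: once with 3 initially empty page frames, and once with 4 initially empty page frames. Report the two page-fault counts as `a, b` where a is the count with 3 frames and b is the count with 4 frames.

14, 10

3 frames: F F F . F F F F F . F F F F F F → 14 faults.
4 frames: F F F . F F . F . . . F . F F F → 10 faults.
10 < 14: adding a frame reduced faults, as is typical.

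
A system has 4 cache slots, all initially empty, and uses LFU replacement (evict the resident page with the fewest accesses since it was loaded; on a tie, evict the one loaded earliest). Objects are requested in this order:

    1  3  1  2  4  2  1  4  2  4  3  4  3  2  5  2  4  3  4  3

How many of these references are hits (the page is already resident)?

1 -> fault, frames (1)
3 -> fault, frames (1 3)
1 -> hit
2 -> fault, frames (1 3 2)
4 -> fault, frames (1 3 2 4)
2 -> hit
1 -> hit
4 -> hit
2 -> hit
4 -> hit
3 -> hit
4 -> hit
3 -> hit
2 -> hit
5 -> fault, evict 1, frames (3 2 4 5)
2 -> hit
4 -> hit
3 -> hit
4 -> hit
3 -> hit
Hits: 15.

15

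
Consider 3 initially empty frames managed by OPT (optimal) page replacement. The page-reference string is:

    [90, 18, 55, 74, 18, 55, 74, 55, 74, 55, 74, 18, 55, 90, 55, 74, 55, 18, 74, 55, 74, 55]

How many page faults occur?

6

90 → fault, frames [90]
18 → fault, frames [90, 18]
55 → fault, frames [90, 18, 55]
74 → fault, evict 90, frames [18, 55, 74]
18 → hit
55 → hit
74 → hit
55 → hit
74 → hit
55 → hit
74 → hit
18 → hit
55 → hit
90 → fault, evict 18, frames [55, 74, 90]
55 → hit
74 → hit
55 → hit
18 → fault, evict 90, frames [55, 74, 18]
74 → hit
55 → hit
74 → hit
55 → hit
Page faults: 6.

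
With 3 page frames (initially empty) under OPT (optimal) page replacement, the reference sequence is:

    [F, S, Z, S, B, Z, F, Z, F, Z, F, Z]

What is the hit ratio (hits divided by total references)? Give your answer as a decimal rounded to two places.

F -> miss, frames (F)
S -> miss, frames (F S)
Z -> miss, frames (F S Z)
S -> hit
B -> miss, evict S, frames (F Z B)
Z -> hit
F -> hit
Z -> hit
F -> hit
Z -> hit
F -> hit
Z -> hit
Hits: 8 of 12 references → 8/12 = 0.6667.

0.67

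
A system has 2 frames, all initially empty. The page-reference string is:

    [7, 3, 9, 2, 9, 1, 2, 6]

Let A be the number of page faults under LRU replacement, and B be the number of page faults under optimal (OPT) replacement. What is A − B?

Under LRU: F F F F . F F F → 7 faults.
Under OPT: F F F F . F . F → 6 faults.
A − B = 7 − 6 = 1.

1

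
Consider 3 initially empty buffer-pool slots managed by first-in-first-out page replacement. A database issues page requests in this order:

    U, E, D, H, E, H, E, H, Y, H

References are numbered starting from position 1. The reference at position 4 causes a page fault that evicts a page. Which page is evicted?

pos 1: U: miss, frames {U}
pos 2: E: miss, frames {U,E}
pos 3: D: miss, frames {U,E,D}
pos 4: H: miss, evict U, frames {E,D,H}
At position 4, page U is evicted.

U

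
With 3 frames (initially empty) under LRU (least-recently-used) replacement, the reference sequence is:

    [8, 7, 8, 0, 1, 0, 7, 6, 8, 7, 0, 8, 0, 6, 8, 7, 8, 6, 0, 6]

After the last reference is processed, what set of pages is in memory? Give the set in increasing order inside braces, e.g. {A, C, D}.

{0, 6, 8}

8 → fault, frames [8]
7 → fault, frames [8, 7]
8 → hit
0 → fault, frames [7, 8, 0]
1 → fault, evict 7, frames [8, 0, 1]
0 → hit
7 → fault, evict 8, frames [1, 0, 7]
6 → fault, evict 1, frames [0, 7, 6]
8 → fault, evict 0, frames [7, 6, 8]
7 → hit
0 → fault, evict 6, frames [8, 7, 0]
8 → hit
0 → hit
6 → fault, evict 7, frames [8, 0, 6]
8 → hit
7 → fault, evict 0, frames [6, 8, 7]
8 → hit
6 → hit
0 → fault, evict 7, frames [8, 6, 0]
6 → hit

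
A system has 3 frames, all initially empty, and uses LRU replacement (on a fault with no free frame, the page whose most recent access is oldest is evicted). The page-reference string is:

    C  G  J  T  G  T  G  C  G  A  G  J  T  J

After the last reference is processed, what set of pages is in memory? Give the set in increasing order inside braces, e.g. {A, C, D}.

C → miss, frames (C)
G → miss, frames (C G)
J → miss, frames (C G J)
T → miss, evict C, frames (G J T)
G → hit
T → hit
G → hit
C → miss, evict J, frames (T G C)
G → hit
A → miss, evict T, frames (C G A)
G → hit
J → miss, evict C, frames (A G J)
T → miss, evict A, frames (G J T)
J → hit

{G, J, T}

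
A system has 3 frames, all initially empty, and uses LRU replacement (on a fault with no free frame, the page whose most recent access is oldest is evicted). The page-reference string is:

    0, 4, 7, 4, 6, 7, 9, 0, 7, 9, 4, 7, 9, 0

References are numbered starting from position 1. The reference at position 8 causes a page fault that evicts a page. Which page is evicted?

6

pos 1: 0: miss, frames [0]
pos 2: 4: miss, frames [0, 4]
pos 3: 7: miss, frames [0, 4, 7]
pos 4: 4: hit
pos 5: 6: miss, evict 0, frames [7, 4, 6]
pos 6: 7: hit
pos 7: 9: miss, evict 4, frames [6, 7, 9]
pos 8: 0: miss, evict 6, frames [7, 9, 0]
At position 8, page 6 is evicted.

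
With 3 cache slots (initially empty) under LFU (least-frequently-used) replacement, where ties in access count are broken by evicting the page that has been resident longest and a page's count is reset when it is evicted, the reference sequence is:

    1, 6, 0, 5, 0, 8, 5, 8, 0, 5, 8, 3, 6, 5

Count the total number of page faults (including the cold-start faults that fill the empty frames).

7

1 → fault, frames (1)
6 → fault, frames (1 6)
0 → fault, frames (1 6 0)
5 → fault, evict 1, frames (6 0 5)
0 → hit
8 → fault, evict 6, frames (0 5 8)
5 → hit
8 → hit
0 → hit
5 → hit
8 → hit
3 → fault, evict 0, frames (5 8 3)
6 → fault, evict 3, frames (5 8 6)
5 → hit
Page faults: 7.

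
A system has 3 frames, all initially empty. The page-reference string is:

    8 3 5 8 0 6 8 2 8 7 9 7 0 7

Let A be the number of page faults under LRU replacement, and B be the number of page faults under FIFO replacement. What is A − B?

Under LRU: F F F . F F . F . F F . F . → 9 faults.
Under FIFO: F F F . F F F F . F F . F . → 10 faults.
A − B = 9 − 10 = -1.

-1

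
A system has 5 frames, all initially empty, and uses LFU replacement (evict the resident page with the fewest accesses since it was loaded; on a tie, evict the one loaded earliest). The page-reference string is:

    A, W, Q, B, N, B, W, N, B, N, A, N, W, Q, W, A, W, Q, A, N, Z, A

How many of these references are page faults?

A: fault, frames (A)
W: fault, frames (A W)
Q: fault, frames (A W Q)
B: fault, frames (A W Q B)
N: fault, frames (A W Q B N)
B: hit
W: hit
N: hit
B: hit
N: hit
A: hit
N: hit
W: hit
Q: hit
W: hit
A: hit
W: hit
Q: hit
A: hit
N: hit
Z: fault, evict Q, frames (A W B N Z)
A: hit
Page faults: 6.

6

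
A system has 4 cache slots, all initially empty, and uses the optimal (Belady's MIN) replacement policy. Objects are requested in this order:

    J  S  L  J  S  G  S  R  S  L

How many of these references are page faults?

5

J → fault, frames {J}
S → fault, frames {J,S}
L → fault, frames {J,S,L}
J → hit
S → hit
G → fault, frames {J,S,L,G}
S → hit
R → fault, evict G, frames {J,S,L,R}
S → hit
L → hit
Page faults: 5.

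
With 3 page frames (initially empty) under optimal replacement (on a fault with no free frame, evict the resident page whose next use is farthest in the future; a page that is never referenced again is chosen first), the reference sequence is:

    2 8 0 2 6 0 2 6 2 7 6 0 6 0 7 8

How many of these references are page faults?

6

2 -> miss, frames {2}
8 -> miss, frames {2,8}
0 -> miss, frames {2,8,0}
2 -> hit
6 -> miss, evict 8, frames {2,0,6}
0 -> hit
2 -> hit
6 -> hit
2 -> hit
7 -> miss, evict 2, frames {0,6,7}
6 -> hit
0 -> hit
6 -> hit
0 -> hit
7 -> hit
8 -> miss, evict 7, frames {0,6,8}
Page faults: 6.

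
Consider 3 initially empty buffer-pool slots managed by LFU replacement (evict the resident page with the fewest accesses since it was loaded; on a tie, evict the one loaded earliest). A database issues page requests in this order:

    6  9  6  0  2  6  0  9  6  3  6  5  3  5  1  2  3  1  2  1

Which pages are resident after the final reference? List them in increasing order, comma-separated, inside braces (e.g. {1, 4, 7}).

6 -> miss, frames (6)
9 -> miss, frames (6 9)
6 -> hit
0 -> miss, frames (6 9 0)
2 -> miss, evict 9, frames (6 0 2)
6 -> hit
0 -> hit
9 -> miss, evict 2, frames (6 0 9)
6 -> hit
3 -> miss, evict 9, frames (6 0 3)
6 -> hit
5 -> miss, evict 3, frames (6 0 5)
3 -> miss, evict 5, frames (6 0 3)
5 -> miss, evict 3, frames (6 0 5)
1 -> miss, evict 5, frames (6 0 1)
2 -> miss, evict 1, frames (6 0 2)
3 -> miss, evict 2, frames (6 0 3)
1 -> miss, evict 3, frames (6 0 1)
2 -> miss, evict 1, frames (6 0 2)
1 -> miss, evict 2, frames (6 0 1)

{0, 1, 6}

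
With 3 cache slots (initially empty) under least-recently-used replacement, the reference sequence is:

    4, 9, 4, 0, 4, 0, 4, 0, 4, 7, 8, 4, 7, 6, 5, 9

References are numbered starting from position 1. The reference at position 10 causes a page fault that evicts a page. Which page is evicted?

pos 1: 4 -> miss, frames {4}
pos 2: 9 -> miss, frames {4,9}
pos 3: 4 -> hit
pos 4: 0 -> miss, frames {9,4,0}
pos 5: 4 -> hit
pos 6: 0 -> hit
pos 7: 4 -> hit
pos 8: 0 -> hit
pos 9: 4 -> hit
pos 10: 7 -> miss, evict 9, frames {0,4,7}
At position 10, page 9 is evicted.

9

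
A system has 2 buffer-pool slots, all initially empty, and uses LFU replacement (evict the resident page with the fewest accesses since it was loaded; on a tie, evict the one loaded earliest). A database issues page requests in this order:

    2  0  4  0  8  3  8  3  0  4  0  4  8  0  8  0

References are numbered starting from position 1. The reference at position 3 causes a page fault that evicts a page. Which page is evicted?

pos 1: 2 → miss, frames [2]
pos 2: 0 → miss, frames [2, 0]
pos 3: 4 → miss, evict 2, frames [0, 4]
At position 3, page 2 is evicted.

2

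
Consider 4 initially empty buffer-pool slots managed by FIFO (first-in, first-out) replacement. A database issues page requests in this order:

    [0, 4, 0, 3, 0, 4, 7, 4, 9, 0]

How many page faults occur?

0 -> miss, frames {0}
4 -> miss, frames {0,4}
0 -> hit
3 -> miss, frames {0,4,3}
0 -> hit
4 -> hit
7 -> miss, frames {0,4,3,7}
4 -> hit
9 -> miss, evict 0, frames {4,3,7,9}
0 -> miss, evict 4, frames {3,7,9,0}
Page faults: 6.

6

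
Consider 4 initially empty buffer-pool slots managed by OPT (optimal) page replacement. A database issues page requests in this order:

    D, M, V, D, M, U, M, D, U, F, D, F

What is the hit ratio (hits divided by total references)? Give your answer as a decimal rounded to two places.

0.58

D → fault, frames (D)
M → fault, frames (D M)
V → fault, frames (D M V)
D → hit
M → hit
U → fault, frames (D M V U)
M → hit
D → hit
U → hit
F → fault, evict U, frames (D M V F)
D → hit
F → hit
Hits: 7 of 12 references → 7/12 = 0.5833.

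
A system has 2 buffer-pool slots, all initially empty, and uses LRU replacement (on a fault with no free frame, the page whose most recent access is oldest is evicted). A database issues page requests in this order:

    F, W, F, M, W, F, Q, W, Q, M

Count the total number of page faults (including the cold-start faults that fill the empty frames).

F → fault, frames [F]
W → fault, frames [F, W]
F → hit
M → fault, evict W, frames [F, M]
W → fault, evict F, frames [M, W]
F → fault, evict M, frames [W, F]
Q → fault, evict W, frames [F, Q]
W → fault, evict F, frames [Q, W]
Q → hit
M → fault, evict W, frames [Q, M]
Page faults: 8.

8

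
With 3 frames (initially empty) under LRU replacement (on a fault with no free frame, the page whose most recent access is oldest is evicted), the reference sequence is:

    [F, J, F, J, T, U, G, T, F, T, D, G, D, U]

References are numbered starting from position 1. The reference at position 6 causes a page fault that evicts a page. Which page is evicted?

F

pos 1: F → miss, frames {F}
pos 2: J → miss, frames {F,J}
pos 3: F → hit
pos 4: J → hit
pos 5: T → miss, frames {F,J,T}
pos 6: U → miss, evict F, frames {J,T,U}
At position 6, page F is evicted.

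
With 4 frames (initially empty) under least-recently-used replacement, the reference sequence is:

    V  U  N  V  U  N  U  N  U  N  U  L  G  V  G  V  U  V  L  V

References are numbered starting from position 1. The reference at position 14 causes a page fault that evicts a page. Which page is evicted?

N

pos 1: V → fault, frames [V]
pos 2: U → fault, frames [V, U]
pos 3: N → fault, frames [V, U, N]
pos 4: V → hit
pos 5: U → hit
pos 6: N → hit
pos 7: U → hit
pos 8: N → hit
pos 9: U → hit
pos 10: N → hit
pos 11: U → hit
pos 12: L → fault, frames [V, N, U, L]
pos 13: G → fault, evict V, frames [N, U, L, G]
pos 14: V → fault, evict N, frames [U, L, G, V]
At position 14, page N is evicted.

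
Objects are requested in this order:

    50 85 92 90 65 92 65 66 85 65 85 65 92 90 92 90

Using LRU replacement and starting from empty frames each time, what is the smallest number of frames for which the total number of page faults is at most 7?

5

f=1: 16 faults
f=2: 11 faults
f=3: 9 faults
f=4: 8 faults
f=5: 6 faults
f=6: 6 faults
Smallest f with faults ≤ 7 is 5.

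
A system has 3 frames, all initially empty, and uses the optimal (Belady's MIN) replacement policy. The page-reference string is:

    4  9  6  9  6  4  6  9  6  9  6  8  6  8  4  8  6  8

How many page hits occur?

4 → fault, frames [4]
9 → fault, frames [4, 9]
6 → fault, frames [4, 9, 6]
9 → hit
6 → hit
4 → hit
6 → hit
9 → hit
6 → hit
9 → hit
6 → hit
8 → fault, evict 9, frames [4, 6, 8]
6 → hit
8 → hit
4 → hit
8 → hit
6 → hit
8 → hit
Hits: 14.

14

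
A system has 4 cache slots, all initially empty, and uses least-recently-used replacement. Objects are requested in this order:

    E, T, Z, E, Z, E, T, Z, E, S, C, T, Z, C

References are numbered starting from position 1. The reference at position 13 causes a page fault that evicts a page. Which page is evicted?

pos 1: E: miss, frames {E}
pos 2: T: miss, frames {E,T}
pos 3: Z: miss, frames {E,T,Z}
pos 4: E: hit
pos 5: Z: hit
pos 6: E: hit
pos 7: T: hit
pos 8: Z: hit
pos 9: E: hit
pos 10: S: miss, frames {T,Z,E,S}
pos 11: C: miss, evict T, frames {Z,E,S,C}
pos 12: T: miss, evict Z, frames {E,S,C,T}
pos 13: Z: miss, evict E, frames {S,C,T,Z}
At position 13, page E is evicted.

E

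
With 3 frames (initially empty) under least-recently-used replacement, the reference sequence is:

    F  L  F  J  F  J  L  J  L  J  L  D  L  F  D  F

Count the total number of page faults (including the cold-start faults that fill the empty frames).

F -> miss, frames {F}
L -> miss, frames {F,L}
F -> hit
J -> miss, frames {L,F,J}
F -> hit
J -> hit
L -> hit
J -> hit
L -> hit
J -> hit
L -> hit
D -> miss, evict F, frames {J,L,D}
L -> hit
F -> miss, evict J, frames {D,L,F}
D -> hit
F -> hit
Page faults: 5.

5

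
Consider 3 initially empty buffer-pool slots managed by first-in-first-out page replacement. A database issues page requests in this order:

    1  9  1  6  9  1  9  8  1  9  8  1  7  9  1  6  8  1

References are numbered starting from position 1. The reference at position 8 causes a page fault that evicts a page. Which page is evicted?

1

pos 1: 1 → fault, frames [1]
pos 2: 9 → fault, frames [1, 9]
pos 3: 1 → hit
pos 4: 6 → fault, frames [1, 9, 6]
pos 5: 9 → hit
pos 6: 1 → hit
pos 7: 9 → hit
pos 8: 8 → fault, evict 1, frames [9, 6, 8]
At position 8, page 1 is evicted.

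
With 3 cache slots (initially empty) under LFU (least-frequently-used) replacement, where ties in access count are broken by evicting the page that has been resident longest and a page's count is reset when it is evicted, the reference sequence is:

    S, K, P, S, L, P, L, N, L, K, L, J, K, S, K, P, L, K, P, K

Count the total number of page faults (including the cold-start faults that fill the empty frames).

10

S → fault, frames [S]
K → fault, frames [S, K]
P → fault, frames [S, K, P]
S → hit
L → fault, evict K, frames [S, P, L]
P → hit
L → hit
N → fault, evict S, frames [P, L, N]
L → hit
K → fault, evict N, frames [P, L, K]
L → hit
J → fault, evict K, frames [P, L, J]
K → fault, evict J, frames [P, L, K]
S → fault, evict K, frames [P, L, S]
K → fault, evict S, frames [P, L, K]
P → hit
L → hit
K → hit
P → hit
K → hit
Page faults: 10.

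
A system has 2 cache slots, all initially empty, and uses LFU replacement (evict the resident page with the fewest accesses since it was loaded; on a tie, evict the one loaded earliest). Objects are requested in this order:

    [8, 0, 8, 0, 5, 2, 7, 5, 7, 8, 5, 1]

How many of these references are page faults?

8 -> miss, frames {8}
0 -> miss, frames {8,0}
8 -> hit
0 -> hit
5 -> miss, evict 8, frames {0,5}
2 -> miss, evict 5, frames {0,2}
7 -> miss, evict 2, frames {0,7}
5 -> miss, evict 7, frames {0,5}
7 -> miss, evict 5, frames {0,7}
8 -> miss, evict 7, frames {0,8}
5 -> miss, evict 8, frames {0,5}
1 -> miss, evict 5, frames {0,1}
Page faults: 10.

10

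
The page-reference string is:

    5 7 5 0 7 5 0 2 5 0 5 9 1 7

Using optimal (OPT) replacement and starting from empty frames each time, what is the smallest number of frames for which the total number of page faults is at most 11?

f=1: 14 faults
f=2: 9 faults
f=3: 7 faults
f=4: 6 faults
f=5: 6 faults
f=6: 6 faults
Smallest f with faults ≤ 11 is 2.

2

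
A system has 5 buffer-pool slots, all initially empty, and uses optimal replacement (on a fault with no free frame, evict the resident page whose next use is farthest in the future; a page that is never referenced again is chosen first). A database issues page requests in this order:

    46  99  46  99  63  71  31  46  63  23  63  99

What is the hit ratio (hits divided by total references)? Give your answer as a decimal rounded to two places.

0.50

46: miss, frames (46)
99: miss, frames (46 99)
46: hit
99: hit
63: miss, frames (46 99 63)
71: miss, frames (46 99 63 71)
31: miss, frames (46 99 63 71 31)
46: hit
63: hit
23: miss, evict 31, frames (46 99 63 71 23)
63: hit
99: hit
Hits: 6 of 12 references → 6/12 = 0.5000.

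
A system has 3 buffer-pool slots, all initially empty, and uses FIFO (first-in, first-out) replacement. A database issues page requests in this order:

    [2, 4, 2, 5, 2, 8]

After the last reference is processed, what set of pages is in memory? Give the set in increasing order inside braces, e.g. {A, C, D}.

{4, 5, 8}

2 → miss, frames {2}
4 → miss, frames {2,4}
2 → hit
5 → miss, frames {2,4,5}
2 → hit
8 → miss, evict 2, frames {4,5,8}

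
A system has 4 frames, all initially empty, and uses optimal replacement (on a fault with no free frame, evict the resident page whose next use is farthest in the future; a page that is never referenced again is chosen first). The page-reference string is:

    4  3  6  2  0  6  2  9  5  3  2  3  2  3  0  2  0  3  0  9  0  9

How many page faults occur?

4 -> fault, frames {4}
3 -> fault, frames {4,3}
6 -> fault, frames {4,3,6}
2 -> fault, frames {4,3,6,2}
0 -> fault, evict 4, frames {3,6,2,0}
6 -> hit
2 -> hit
9 -> fault, evict 6, frames {3,2,0,9}
5 -> fault, evict 9, frames {3,2,0,5}
3 -> hit
2 -> hit
3 -> hit
2 -> hit
3 -> hit
0 -> hit
2 -> hit
0 -> hit
3 -> hit
0 -> hit
9 -> fault, evict 5, frames {3,2,0,9}
0 -> hit
9 -> hit
Page faults: 8.

8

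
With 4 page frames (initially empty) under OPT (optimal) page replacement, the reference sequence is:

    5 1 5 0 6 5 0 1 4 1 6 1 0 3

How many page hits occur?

5 → miss, frames [5]
1 → miss, frames [5, 1]
5 → hit
0 → miss, frames [5, 1, 0]
6 → miss, frames [5, 1, 0, 6]
5 → hit
0 → hit
1 → hit
4 → miss, evict 5, frames [1, 0, 6, 4]
1 → hit
6 → hit
1 → hit
0 → hit
3 → miss, evict 4, frames [1, 0, 6, 3]
Hits: 8.

8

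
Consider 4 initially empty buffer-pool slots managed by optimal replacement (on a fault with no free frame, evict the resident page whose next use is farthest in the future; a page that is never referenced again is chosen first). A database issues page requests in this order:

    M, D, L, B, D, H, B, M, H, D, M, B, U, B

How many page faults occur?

M → miss, frames (M)
D → miss, frames (M D)
L → miss, frames (M D L)
B → miss, frames (M D L B)
D → hit
H → miss, evict L, frames (M D B H)
B → hit
M → hit
H → hit
D → hit
M → hit
B → hit
U → miss, evict H, frames (M D B U)
B → hit
Page faults: 6.

6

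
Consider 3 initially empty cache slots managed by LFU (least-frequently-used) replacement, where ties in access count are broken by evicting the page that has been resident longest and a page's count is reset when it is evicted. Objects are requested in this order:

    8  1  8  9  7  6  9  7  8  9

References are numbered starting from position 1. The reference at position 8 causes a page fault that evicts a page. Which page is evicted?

6

pos 1: 8: miss, frames [8]
pos 2: 1: miss, frames [8, 1]
pos 3: 8: hit
pos 4: 9: miss, frames [8, 1, 9]
pos 5: 7: miss, evict 1, frames [8, 9, 7]
pos 6: 6: miss, evict 9, frames [8, 7, 6]
pos 7: 9: miss, evict 7, frames [8, 6, 9]
pos 8: 7: miss, evict 6, frames [8, 9, 7]
At position 8, page 6 is evicted.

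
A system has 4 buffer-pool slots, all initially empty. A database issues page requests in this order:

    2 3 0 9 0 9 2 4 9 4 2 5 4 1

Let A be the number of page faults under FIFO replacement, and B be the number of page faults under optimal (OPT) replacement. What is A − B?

Under FIFO: F F F F . . . F . . F F . F → 8 faults.
Under OPT: F F F F . . . F . . . F . F → 7 faults.
A − B = 8 − 7 = 1.

1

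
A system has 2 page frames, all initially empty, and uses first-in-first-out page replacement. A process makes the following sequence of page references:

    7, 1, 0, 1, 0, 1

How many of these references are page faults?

3

7 → miss, frames [7]
1 → miss, frames [7, 1]
0 → miss, evict 7, frames [1, 0]
1 → hit
0 → hit
1 → hit
Page faults: 3.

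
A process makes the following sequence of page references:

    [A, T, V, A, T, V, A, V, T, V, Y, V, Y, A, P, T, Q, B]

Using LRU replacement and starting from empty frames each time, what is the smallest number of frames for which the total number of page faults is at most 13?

f=1: 18 faults
f=2: 14 faults
f=3: 9 faults
f=4: 8 faults
f=5: 7 faults
f=6: 7 faults
f=7: 7 faults
Smallest f with faults ≤ 13 is 3.

3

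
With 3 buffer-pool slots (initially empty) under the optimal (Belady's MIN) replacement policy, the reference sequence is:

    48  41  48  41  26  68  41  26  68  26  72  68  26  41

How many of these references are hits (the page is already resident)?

48: fault, frames {48}
41: fault, frames {48,41}
48: hit
41: hit
26: fault, frames {48,41,26}
68: fault, evict 48, frames {41,26,68}
41: hit
26: hit
68: hit
26: hit
72: fault, evict 41, frames {26,68,72}
68: hit
26: hit
41: fault, evict 72, frames {26,68,41}
Hits: 8.

8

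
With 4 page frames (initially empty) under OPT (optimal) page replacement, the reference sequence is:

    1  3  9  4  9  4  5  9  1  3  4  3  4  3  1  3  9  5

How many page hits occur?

1: fault, frames [1]
3: fault, frames [1, 3]
9: fault, frames [1, 3, 9]
4: fault, frames [1, 3, 9, 4]
9: hit
4: hit
5: fault, evict 4, frames [1, 3, 9, 5]
9: hit
1: hit
3: hit
4: fault, evict 5, frames [1, 3, 9, 4]
3: hit
4: hit
3: hit
1: hit
3: hit
9: hit
5: fault, evict 4, frames [1, 3, 9, 5]
Hits: 11.

11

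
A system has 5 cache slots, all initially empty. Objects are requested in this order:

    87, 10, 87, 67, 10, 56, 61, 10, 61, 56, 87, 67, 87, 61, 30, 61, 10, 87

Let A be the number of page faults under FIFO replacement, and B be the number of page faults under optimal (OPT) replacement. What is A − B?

1

Under FIFO: F F . F . F F . . . . . . . F . . F → 7 faults.
Under OPT: F F . F . F F . . . . . . . F . . . → 6 faults.
A − B = 7 − 6 = 1.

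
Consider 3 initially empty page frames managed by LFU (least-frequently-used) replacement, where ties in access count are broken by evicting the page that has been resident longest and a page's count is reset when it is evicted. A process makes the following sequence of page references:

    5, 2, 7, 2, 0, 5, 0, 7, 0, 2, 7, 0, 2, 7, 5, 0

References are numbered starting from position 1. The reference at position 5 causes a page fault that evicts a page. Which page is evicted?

5

pos 1: 5 → miss, frames (5)
pos 2: 2 → miss, frames (5 2)
pos 3: 7 → miss, frames (5 2 7)
pos 4: 2 → hit
pos 5: 0 → miss, evict 5, frames (2 7 0)
At position 5, page 5 is evicted.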